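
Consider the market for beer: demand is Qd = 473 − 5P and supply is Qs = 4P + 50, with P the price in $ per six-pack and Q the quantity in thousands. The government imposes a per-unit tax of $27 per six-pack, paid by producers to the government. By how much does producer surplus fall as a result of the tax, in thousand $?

Before the tax: set 473 − 5P = 4P + 50 → P* = $47, Q* = 238.
With the tax collected from producers, supply shifts: Qs = 4(P − 27) + 50.
Solving gives Q = 178 with consumers paying $59 and producers receiving $32 (the $27 wedge).
ΔPS is the trapezoid between Q = 178 and Q = 238 of height $15: ½ · (238 + 178) · 15 = $3120.

Producer surplus falls by $3120 thousand.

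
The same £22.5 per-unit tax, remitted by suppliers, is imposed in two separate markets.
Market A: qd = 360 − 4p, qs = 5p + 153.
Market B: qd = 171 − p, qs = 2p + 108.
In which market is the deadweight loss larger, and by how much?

Market A: pre-tax p* = £23, q* = 268; post-tax q = 218; deadweight loss = £562.5.
Market B: pre-tax p* = £21, q* = 150; post-tax q = 135; deadweight loss = £168.75.
Difference: £562.5 vs £168.75 → market A is larger by £393.75.

Market A, by £393.75.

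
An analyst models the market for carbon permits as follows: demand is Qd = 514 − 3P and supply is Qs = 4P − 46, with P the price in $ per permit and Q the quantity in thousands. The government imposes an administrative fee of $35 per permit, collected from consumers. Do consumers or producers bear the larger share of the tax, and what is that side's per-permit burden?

Before the tax: set 514 − 3P = 4P − 46 → P* = $80, Q* = 274.
With the tax collected from consumers, demand (in seller-price terms) shifts: Qd = 514 − 3(P + 35).
New equilibrium: consumers pay $100, producers receive $65, Q = 214. (Wedge: Pb − Ps = 35.)
Per-permit burden: consumers $20, producers $15.
Consumers take the larger share because demand is less price-elastic here (demand slope 3 vs supply slope 4).

Consumers bear the larger share: $20 per permit.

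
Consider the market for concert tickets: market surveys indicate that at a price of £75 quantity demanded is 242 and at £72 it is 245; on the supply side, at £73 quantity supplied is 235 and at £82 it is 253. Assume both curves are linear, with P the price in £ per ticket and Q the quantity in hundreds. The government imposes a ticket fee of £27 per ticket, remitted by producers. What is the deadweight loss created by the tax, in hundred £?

Deadweight loss = £243 hundred.

Demand slope: (245 − 242)/(72 − 75) = -1, so Qd = 317 − P.
Supply slope: (253 − 235)/(82 − 73) = 2, so Qs = 2P + 89.
Without the tax, 317 − P = 2P + 89 gives 3P = 228, so P* = £76 and Q* = 241.
With the tax collected from producers, supply shifts: Qs = 2(P − 27) + 89.
Solving gives Q = 223 with buyers paying £94 and producers receiving £67 (the £27 wedge).
Quantity falls by |ΔQ| = |241 − 223| = 18.
DWL = ½ · t · |ΔQ| = ½ · 27 · 18 = £243.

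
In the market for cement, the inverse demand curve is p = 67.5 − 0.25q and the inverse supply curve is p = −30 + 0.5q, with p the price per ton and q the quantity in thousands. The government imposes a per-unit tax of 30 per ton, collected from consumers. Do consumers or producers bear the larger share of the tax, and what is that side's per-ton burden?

Producers bear the larger share: 20 per ton.

Rewrite in direct form: qd = 270 − 4p and qs = 2p + 60.
Before the tax: set 270 − 4p = 2p + 60 → p* = 35, q* = 130.
With the tax collected from consumers, demand (in seller-price terms) shifts: qd = 270 − 4(p + 30).
Solving gives q = 90 with consumers paying 45 and producers receiving 15 (the 30 wedge).
Per-ton burden: consumers 10, producers 20.
Producers take the larger share because supply is less price-elastic here (demand slope 4 vs supply slope 2).
The less price-elastic side of the market bears the larger share of a per-unit tax.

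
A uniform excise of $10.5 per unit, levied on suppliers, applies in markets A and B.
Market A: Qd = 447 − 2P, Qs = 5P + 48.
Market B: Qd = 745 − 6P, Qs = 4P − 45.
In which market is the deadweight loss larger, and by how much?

Market A: pre-tax P* = $57, Q* = 333; post-tax Q = 318; deadweight loss = $78.75.
Market B: pre-tax P* = $79, Q* = 271; post-tax Q = 245.8; deadweight loss = $132.3.
Difference: $78.75 vs $132.3 → market B is larger by $53.55.

Market B, by $53.55.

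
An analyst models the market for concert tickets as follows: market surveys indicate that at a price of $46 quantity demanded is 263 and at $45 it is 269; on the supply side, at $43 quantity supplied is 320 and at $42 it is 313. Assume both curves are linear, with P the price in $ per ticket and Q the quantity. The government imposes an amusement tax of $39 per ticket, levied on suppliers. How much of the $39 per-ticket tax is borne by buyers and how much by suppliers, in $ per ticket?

Demand slope: (269 − 263)/(45 − 46) = -6, so Qd = 539 − 6P.
Supply slope: (313 − 320)/(42 − 43) = 7, so Qs = 7P + 19.
Before the tax: set 539 − 6P = 7P + 19 → P* = $40, Q* = 299.
With the tax collected from suppliers, supply shifts: Qs = 7(P − 39) + 19.
Solving gives Q = 173 with buyers paying $61 and suppliers receiving $22 (the $39 wedge).
Burden on buyers: $21; on suppliers: $18. (They sum to $39.)
The less price-elastic side of the market bears the larger share of a per-unit tax.

Buyers bear $21 per ticket; suppliers bear $18 per ticket.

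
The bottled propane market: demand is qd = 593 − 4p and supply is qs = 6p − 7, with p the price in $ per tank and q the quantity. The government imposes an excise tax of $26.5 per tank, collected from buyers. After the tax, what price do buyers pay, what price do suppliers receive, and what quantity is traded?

Before the tax: set 593 − 4p = 6p − 7 → p* = $60, q* = 353.
With the tax collected from buyers, demand (in seller-price terms) shifts: qd = 593 − 4(p + 26.5).
New equilibrium: buyers pay $75.9, suppliers receive $49.4, q = 289.4. (Wedge: pb − ps = 26.5.)
The less price-elastic side of the market bears the larger share of a per-unit tax.

Buyers pay $75.9; suppliers receive $49.4; quantity = 289.4.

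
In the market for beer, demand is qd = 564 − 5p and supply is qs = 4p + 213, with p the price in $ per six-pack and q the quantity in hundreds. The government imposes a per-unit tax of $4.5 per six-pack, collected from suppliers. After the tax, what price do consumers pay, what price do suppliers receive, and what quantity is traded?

Before the tax: set 564 − 5p = 4p + 213 → p* = $39, q* = 369.
With the tax collected from suppliers, supply shifts: qs = 4(p − 4.5) + 213.
New equilibrium: consumers pay $41, suppliers receive $36.5, q = 359. (Wedge: pb − ps = 4.5.)

Consumers pay $41; suppliers receive $36.5; quantity = 359.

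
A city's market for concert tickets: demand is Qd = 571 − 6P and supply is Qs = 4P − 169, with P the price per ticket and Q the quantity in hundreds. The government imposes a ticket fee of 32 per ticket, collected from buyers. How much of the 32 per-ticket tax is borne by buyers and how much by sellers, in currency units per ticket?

Without the tax, 571 − 6P = 4P − 169 gives 10P = 740, so P* = 74 and Q* = 127.
With the tax collected from buyers, demand (in seller-price terms) shifts: Qd = 571 − 6(P + 32).
New equilibrium: buyers pay 86.8, sellers receive 54.8, Q = 50.2. (Wedge: Pb − Ps = 32.)
Burden on buyers: 12.8; on sellers: 19.2. (They sum to 32.)

Buyers bear 12.8 per ticket; sellers bear 19.2 per ticket.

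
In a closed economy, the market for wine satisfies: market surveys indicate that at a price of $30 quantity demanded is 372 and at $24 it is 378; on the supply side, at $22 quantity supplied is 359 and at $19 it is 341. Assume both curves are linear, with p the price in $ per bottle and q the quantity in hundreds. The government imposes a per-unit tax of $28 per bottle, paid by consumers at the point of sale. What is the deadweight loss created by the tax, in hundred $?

Deadweight loss = $336 hundred.

Demand slope: (378 − 372)/(24 − 30) = -1, so qd = 402 − p.
Supply slope: (341 − 359)/(19 − 22) = 6, so qs = 6p + 227.
Without the tax, 402 − p = 6p + 227 gives 7p = 175, so p* = $25 and q* = 377.
With the tax collected from consumers, demand (in seller-price terms) shifts: qd = 402 − (p + 28).
Solving gives q = 353 with consumers paying $49 and sellers receiving $21 (the $28 wedge).
Quantity falls by |ΔQ| = |377 − 353| = 24.
DWL = ½ · t · |ΔQ| = ½ · 28 · 24 = $336.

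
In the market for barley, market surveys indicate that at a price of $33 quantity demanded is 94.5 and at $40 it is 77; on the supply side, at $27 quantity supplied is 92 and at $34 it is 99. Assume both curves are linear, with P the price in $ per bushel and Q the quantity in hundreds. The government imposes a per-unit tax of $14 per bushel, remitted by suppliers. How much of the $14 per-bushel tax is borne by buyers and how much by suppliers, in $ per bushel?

Buyers bear $4 per bushel; suppliers bear $10 per bushel.

Demand slope: (77 − 94.5)/(40 − 33) = -2.5, so Qd = 177 − 2.5P.
Supply slope: (99 − 92)/(34 − 27) = 1, so Qs = P + 65.
Without the tax, 177 − 2.5P = P + 65 gives 3.5P = 112, so P* = $32 and Q* = 97.
With the tax collected from suppliers, supply shifts: Qs = (P − 14) + 65.
Solving gives Q = 87 with buyers paying $36 and suppliers receiving $22 (the $14 wedge).
Burden on buyers: $4; on suppliers: $10. (They sum to $14.)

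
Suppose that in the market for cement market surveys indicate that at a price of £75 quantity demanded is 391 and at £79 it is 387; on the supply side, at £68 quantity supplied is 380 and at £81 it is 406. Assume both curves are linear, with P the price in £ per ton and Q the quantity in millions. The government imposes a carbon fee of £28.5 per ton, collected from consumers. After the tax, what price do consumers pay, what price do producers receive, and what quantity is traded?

Demand slope: (387 − 391)/(79 − 75) = -1, so Qd = 466 − P.
Supply slope: (406 − 380)/(81 − 68) = 2, so Qs = 2P + 244.
Before the tax: set 466 − P = 2P + 244 → P* = £74, Q* = 392.
With the tax collected from consumers, demand (in seller-price terms) shifts: Qd = 466 − (P + 28.5).
Solving gives Q = 373 with consumers paying £93 and producers receiving £64.5 (the £28.5 wedge).

Consumers pay £93; producers receive £64.5; quantity = 373.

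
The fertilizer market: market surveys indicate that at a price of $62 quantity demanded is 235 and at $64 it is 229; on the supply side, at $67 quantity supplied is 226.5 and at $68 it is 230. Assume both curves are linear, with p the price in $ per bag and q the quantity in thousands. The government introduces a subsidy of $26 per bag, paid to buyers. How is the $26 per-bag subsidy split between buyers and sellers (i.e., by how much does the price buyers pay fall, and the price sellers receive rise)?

Demand slope: (229 − 235)/(64 − 62) = -3, so qd = 421 − 3p.
Supply slope: (230 − 226.5)/(68 − 67) = 3.5, so qs = 3.5p − 8.
Before the subsidy: set 421 − 3p = 3.5p − 8 → p* = $66, q* = 223.
With a per-unit subsidy paid to buyers, each effectively pays p − 26, so demand becomes qd = 421 − 3(p − 26).
Solving gives q = 265 with buyers paying $52 and sellers receiving $78 (the $26 wedge).
Gain to buyers: $14; to sellers: $12. (They sum to $26.)

Buyers gain $14 per bag; sellers gain $12 per bag.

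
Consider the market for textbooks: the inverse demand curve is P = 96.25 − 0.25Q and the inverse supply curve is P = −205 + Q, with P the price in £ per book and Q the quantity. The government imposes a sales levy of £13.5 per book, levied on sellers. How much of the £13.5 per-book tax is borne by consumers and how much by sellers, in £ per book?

Rewrite in direct form: Qd = 385 − 4P and Qs = P + 205.
Without the tax, 385 − 4P = P + 205 gives 5P = 180, so P* = £36 and Q* = 241.
With the tax collected from sellers, supply shifts: Qs = (P − 13.5) + 205.
Solving gives Q = 230.2 with consumers paying £38.7 and sellers receiving £25.2 (the £13.5 wedge).
Burden on consumers: £2.7; on sellers: £10.8. (They sum to £13.5.)
The less price-elastic side of the market bears the larger share of a per-unit tax.

Consumers bear £2.7 per book; sellers bear £10.8 per book.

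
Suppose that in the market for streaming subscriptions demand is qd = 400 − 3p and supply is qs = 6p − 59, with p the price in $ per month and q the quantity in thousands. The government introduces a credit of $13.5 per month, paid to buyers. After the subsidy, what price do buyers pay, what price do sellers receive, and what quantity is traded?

Buyers pay $42; sellers receive $55.5; quantity = 274.

Without the subsidy, 400 − 3p = 6p − 59 gives 9p = 459, so p* = $51 and q* = 247.
With a per-unit subsidy paid to buyers, each effectively pays p − 13.5, so demand becomes qd = 400 − 3(p − 13.5).
New equilibrium: buyers pay $42, sellers receive $55.5, q = 274. (Wedge: pb − ps = −13.5.)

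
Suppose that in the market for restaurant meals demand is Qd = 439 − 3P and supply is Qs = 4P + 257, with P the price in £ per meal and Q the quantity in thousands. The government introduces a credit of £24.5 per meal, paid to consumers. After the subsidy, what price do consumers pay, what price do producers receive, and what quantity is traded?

Without the subsidy, 439 − 3P = 4P + 257 gives 7P = 182, so P* = £26 and Q* = 361.
With a per-unit subsidy paid to consumers, each effectively pays P − 24.5, so demand becomes Qd = 439 − 3(P − 24.5).
New equilibrium: consumers pay £12, producers receive £36.5, Q = 403. (Wedge: Pb − Ps = −24.5.)

Consumers pay £12; producers receive £36.5; quantity = 403.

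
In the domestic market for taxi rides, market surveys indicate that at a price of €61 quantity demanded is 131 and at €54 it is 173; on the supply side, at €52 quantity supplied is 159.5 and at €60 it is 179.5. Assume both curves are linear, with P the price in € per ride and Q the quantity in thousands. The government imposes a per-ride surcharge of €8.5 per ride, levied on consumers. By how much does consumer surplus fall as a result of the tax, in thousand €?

Consumer surplus falls by €398.75 thousand.

Demand slope: (173 − 131)/(54 − 61) = -6, so Qd = 497 − 6P.
Supply slope: (179.5 − 159.5)/(60 − 52) = 2.5, so Qs = 2.5P + 29.5.
Before the tax: set 497 − 6P = 2.5P + 29.5 → P* = €55, Q* = 167.
With the tax collected from consumers, demand (in seller-price terms) shifts: Qd = 497 − 6(P + 8.5).
New equilibrium: consumers pay €57.5, suppliers receive €49, Q = 152. (Wedge: Pb − Ps = 8.5.)
ΔCS is the trapezoid between Q = 152 and Q = 167 of height €2.5: ½ · (167 + 152) · 2.5 = €398.75.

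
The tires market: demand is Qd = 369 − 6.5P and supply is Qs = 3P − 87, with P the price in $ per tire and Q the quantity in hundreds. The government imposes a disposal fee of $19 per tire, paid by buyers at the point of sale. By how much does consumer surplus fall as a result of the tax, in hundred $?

Before the tax: set 369 − 6.5P = 3P − 87 → P* = $48, Q* = 57.
With the tax collected from buyers, demand (in seller-price terms) shifts: Qd = 369 − 6.5(P + 19).
New equilibrium: buyers pay $54, suppliers receive $35, Q = 18. (Wedge: Pb − Ps = 19.)
ΔCS is the trapezoid between Q = 18 and Q = 57 of height $6: ½ · (57 + 18) · 6 = $225.

Consumer surplus falls by $225 hundred.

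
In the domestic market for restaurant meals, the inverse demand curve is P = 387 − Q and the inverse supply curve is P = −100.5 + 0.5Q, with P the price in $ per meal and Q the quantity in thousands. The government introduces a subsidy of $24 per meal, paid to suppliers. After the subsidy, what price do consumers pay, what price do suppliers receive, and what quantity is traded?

Inverting to Q(P) form: Qd = 387 − P; Qs = 2P + 201.
Without the subsidy, 387 − P = 2P + 201 gives 3P = 186, so P* = $62 and Q* = 325.
With a per-unit subsidy paid to suppliers, each receives P + 24 per unit sold, so supply becomes Qs = 2(P + 24) + 201.
New equilibrium: consumers pay $46, suppliers receive $70, Q = 341. (Wedge: Pb − Ps = −24.)

Consumers pay $46; suppliers receive $70; quantity = 341.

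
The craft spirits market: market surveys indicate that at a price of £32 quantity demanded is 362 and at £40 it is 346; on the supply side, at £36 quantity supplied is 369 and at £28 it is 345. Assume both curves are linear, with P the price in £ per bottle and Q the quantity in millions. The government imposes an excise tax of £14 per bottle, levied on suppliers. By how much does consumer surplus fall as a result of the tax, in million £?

Demand slope: (346 − 362)/(40 − 32) = -2, so Qd = 426 − 2P.
Supply slope: (345 − 369)/(28 − 36) = 3, so Qs = 3P + 261.
Before the tax: set 426 − 2P = 3P + 261 → P* = £33, Q* = 360.
With the tax collected from suppliers, supply shifts: Qs = 3(P − 14) + 261.
New equilibrium: buyers pay £41.4, suppliers receive £27.4, Q = 343.2. (Wedge: Pb − Ps = 14.)
ΔCS is the trapezoid between Q = 343.2 and Q = 360 of height £8.4: ½ · (360 + 343.2) · 8.4 = £2953.44.

Consumer surplus falls by £2953.44 million.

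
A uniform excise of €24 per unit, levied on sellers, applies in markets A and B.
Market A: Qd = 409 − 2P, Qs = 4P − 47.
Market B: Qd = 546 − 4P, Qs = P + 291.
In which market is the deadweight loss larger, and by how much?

Market A: pre-tax P* = €76, Q* = 257; post-tax Q = 225; deadweight loss = €384.
Market B: pre-tax P* = €51, Q* = 342; post-tax Q = 322.8; deadweight loss = €230.4.
Difference: €384 vs €230.4 → market A is larger by €153.6.

Market A, by €153.6.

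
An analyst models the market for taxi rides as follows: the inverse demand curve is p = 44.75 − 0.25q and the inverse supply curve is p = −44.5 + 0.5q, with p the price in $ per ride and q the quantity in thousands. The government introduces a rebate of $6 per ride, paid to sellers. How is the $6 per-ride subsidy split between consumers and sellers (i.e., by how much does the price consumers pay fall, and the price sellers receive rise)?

Rewrite in direct form: qd = 179 − 4p and qs = 2p + 89.
Without the subsidy, 179 − 4p = 2p + 89 gives 6p = 90, so p* = $15 and q* = 119.
With a per-unit subsidy paid to sellers, each receives p + 6 per unit sold, so supply becomes qs = 2(p + 6) + 89.
New equilibrium: consumers pay $13, sellers receive $19, q = 127. (Wedge: pb − ps = −6.)
Gain to consumers: $2; to sellers: $4. (They sum to $6.)

Consumers gain $2 per ride; sellers gain $4 per ride.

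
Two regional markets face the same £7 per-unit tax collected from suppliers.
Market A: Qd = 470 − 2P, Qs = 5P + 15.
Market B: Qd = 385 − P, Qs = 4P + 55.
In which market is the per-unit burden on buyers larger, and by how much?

Market A: pre-tax P* = £65, Q* = 340; post-tax Q = 330; per-unit burden on buyers = £5.
Market B: pre-tax P* = £66, Q* = 319; post-tax Q = 313.4; per-unit burden on buyers = £5.6.
Difference: £5 vs £5.6 → market B is larger by £0.6.

Market B, by £0.6.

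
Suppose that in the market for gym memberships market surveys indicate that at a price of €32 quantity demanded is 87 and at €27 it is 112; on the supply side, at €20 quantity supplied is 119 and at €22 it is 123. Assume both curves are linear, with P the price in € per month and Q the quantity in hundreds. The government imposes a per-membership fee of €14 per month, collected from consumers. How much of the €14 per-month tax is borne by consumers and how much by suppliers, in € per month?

Consumers bear €4 per month; suppliers bear €10 per month.

Demand slope: (112 − 87)/(27 − 32) = -5, so Qd = 247 − 5P.
Supply slope: (123 − 119)/(22 − 20) = 2, so Qs = 2P + 79.
Before the tax: set 247 − 5P = 2P + 79 → P* = €24, Q* = 127.
With the tax collected from consumers, demand (in seller-price terms) shifts: Qd = 247 − 5(P + 14).
Solving gives Q = 107 with consumers paying €28 and suppliers receiving €14 (the €14 wedge).
Burden on consumers: €4; on suppliers: €10. (They sum to €14.)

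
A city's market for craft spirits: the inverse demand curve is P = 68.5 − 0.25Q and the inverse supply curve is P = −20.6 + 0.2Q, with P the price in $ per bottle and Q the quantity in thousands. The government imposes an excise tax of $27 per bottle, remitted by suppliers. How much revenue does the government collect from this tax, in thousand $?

Inverting to Q(P) form: Qd = 274 − 4P; Qs = 5P + 103.
Without the tax, 274 − 4P = 5P + 103 gives 9P = 171, so P* = $19 and Q* = 198.
With the tax collected from suppliers, supply shifts: Qs = 5(P − 27) + 103.
Solving gives Q = 138 with buyers paying $34 and suppliers receiving $7 (the $27 wedge).
Revenue = t · Q = 27 · 138 = $3726.

Tax revenue = $3726 thousand.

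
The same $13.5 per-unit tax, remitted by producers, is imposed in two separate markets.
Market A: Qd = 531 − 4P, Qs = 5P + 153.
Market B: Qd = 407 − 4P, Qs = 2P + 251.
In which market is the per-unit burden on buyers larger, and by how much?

Market A: pre-tax P* = $42, Q* = 363; post-tax Q = 333; per-unit burden on buyers = $7.5.
Market B: pre-tax P* = $26, Q* = 303; post-tax Q = 285; per-unit burden on buyers = $4.5.
Difference: $7.5 vs $4.5 → market A is larger by $3.

Market A, by $3.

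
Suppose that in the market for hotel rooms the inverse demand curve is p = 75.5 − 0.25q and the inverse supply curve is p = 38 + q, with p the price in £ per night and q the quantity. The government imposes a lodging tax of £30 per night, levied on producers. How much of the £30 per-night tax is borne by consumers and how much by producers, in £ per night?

Consumers bear £6 per night; producers bear £24 per night.

Inverting to q(p) form: qd = 302 − 4p; qs = p − 38.
Without the tax, 302 − 4p = p − 38 gives 5p = 340, so p* = £68 and q* = 30.
With the tax collected from producers, supply shifts: qs = (p − 30) − 38.
New equilibrium: consumers pay £74, producers receive £44, q = 6. (Wedge: pb − ps = 30.)
Burden on consumers: £6; on producers: £24. (They sum to £30.)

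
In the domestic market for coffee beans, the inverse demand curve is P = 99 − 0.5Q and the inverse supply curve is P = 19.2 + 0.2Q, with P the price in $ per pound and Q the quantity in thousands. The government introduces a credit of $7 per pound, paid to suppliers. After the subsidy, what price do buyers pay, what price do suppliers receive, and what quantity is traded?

Buyers pay $37; suppliers receive $44; quantity = 124.

Rewrite in direct form: Qd = 198 − 2P and Qs = 5P − 96.
Without the subsidy, 198 − 2P = 5P − 96 gives 7P = 294, so P* = $42 and Q* = 114.
With a per-unit subsidy paid to suppliers, each receives P + 7 per unit sold, so supply becomes Qs = 5(P + 7) − 96.
New equilibrium: buyers pay $37, suppliers receive $44, Q = 124. (Wedge: Pb − Ps = −7.)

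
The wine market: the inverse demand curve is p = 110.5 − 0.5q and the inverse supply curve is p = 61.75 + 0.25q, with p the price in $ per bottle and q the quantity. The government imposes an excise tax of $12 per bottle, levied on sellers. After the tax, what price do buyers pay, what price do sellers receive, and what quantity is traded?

Rewrite in direct form: qd = 221 − 2p and qs = 4p − 247.
Before the tax: set 221 − 2p = 4p − 247 → p* = $78, q* = 65.
With the tax collected from sellers, supply shifts: qs = 4(p − 12) − 247.
New equilibrium: buyers pay $86, sellers receive $74, q = 49. (Wedge: pb − ps = 12.)
The less price-elastic side of the market bears the larger share of a per-unit tax.

Buyers pay $86; sellers receive $74; quantity = 49.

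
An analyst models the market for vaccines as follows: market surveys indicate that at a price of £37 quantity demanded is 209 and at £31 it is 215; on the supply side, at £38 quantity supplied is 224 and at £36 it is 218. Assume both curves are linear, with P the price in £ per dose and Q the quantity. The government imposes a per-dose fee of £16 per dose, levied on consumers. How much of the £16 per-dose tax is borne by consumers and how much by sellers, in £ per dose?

Demand slope: (215 − 209)/(31 − 37) = -1, so Qd = 246 − P.
Supply slope: (218 − 224)/(36 − 38) = 3, so Qs = 3P + 110.
Without the tax, 246 − P = 3P + 110 gives 4P = 136, so P* = £34 and Q* = 212.
With the tax collected from consumers, demand (in seller-price terms) shifts: Qd = 246 − (P + 16).
Solving gives Q = 200 with consumers paying £46 and sellers receiving £30 (the £16 wedge).
Burden on consumers: £12; on sellers: £4. (They sum to £16.)
The less price-elastic side of the market bears the larger share of a per-unit tax.

Consumers bear £12 per dose; sellers bear £4 per dose.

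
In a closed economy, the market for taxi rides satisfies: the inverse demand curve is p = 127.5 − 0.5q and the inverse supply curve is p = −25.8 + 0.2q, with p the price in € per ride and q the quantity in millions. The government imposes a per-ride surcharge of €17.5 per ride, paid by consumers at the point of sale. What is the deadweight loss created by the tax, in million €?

Inverting to q(p) form: qd = 255 − 2p; qs = 5p + 129.
Without the tax, 255 − 2p = 5p + 129 gives 7p = 126, so p* = €18 and q* = 219.
With the tax collected from consumers, demand (in seller-price terms) shifts: qd = 255 − 2(p + 17.5).
Solving gives q = 194 with consumers paying €30.5 and sellers receiving €13 (the €17.5 wedge).
Quantity falls by |ΔQ| = |219 − 194| = 25.
DWL = ½ · t · |ΔQ| = ½ · 17.5 · 25 = €218.75.

Deadweight loss = €218.75 million.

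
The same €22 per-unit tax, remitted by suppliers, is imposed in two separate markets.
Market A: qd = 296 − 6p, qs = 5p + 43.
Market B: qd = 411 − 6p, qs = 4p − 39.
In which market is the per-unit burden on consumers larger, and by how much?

Market A: pre-tax p* = €23, q* = 158; post-tax q = 98; per-unit burden on consumers = €10.
Market B: pre-tax p* = €45, q* = 141; post-tax q = 88.2; per-unit burden on consumers = €8.8.
Difference: €10 vs €8.8 → market A is larger by €1.2.

Market A, by €1.2.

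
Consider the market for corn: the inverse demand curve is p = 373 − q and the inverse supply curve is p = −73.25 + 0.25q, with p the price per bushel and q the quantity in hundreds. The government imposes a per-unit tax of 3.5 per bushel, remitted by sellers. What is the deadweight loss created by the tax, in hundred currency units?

Deadweight loss = 4.9 hundred.

Rewrite in direct form: qd = 373 − p and qs = 4p + 293.
Before the tax: set 373 − p = 4p + 293 → p* = 16, q* = 357.
With the tax collected from sellers, supply shifts: qs = 4(p − 3.5) + 293.
New equilibrium: buyers pay 18.8, sellers receive 15.3, q = 354.2. (Wedge: pb − ps = 3.5.)
Quantity falls by |ΔQ| = |357 − 354.2| = 2.8.
DWL = ½ · t · |ΔQ| = ½ · 3.5 · 2.8 = 4.9.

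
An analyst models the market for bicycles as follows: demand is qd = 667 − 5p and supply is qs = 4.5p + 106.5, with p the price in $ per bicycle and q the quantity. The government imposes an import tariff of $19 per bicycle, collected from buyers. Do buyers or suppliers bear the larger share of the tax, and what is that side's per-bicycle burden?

Suppliers bear the larger share: $10 per bicycle.

Without the tax, 667 − 5p = 4.5p + 106.5 gives 9.5p = 560.5, so p* = $59 and q* = 372.
With the tax collected from buyers, demand (in seller-price terms) shifts: qd = 667 − 5(p + 19).
Solving gives q = 327 with buyers paying $68 and suppliers receiving $49 (the $19 wedge).
Per-bicycle burden: buyers $9, suppliers $10.
Suppliers take the larger share because supply is less price-elastic here (demand slope 5 vs supply slope 4.5).
The less price-elastic side of the market bears the larger share of a per-unit tax.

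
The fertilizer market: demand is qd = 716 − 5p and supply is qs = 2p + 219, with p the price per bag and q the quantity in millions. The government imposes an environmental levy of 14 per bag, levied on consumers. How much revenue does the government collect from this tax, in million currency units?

Before the tax: set 716 − 5p = 2p + 219 → p* = 71, q* = 361.
With the tax collected from consumers, demand (in seller-price terms) shifts: qd = 716 − 5(p + 14).
Solving gives q = 341 with consumers paying 75 and suppliers receiving 61 (the 14 wedge).
Revenue = t · Q = 14 · 341 = 4774.

Tax revenue = 4774 million.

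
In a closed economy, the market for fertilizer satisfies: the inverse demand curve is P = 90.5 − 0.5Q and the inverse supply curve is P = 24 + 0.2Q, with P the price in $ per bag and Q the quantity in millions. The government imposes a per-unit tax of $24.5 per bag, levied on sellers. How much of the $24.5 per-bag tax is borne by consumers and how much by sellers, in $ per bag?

Consumers bear $17.5 per bag; sellers bear $7 per bag.

Rewrite in direct form: Qd = 181 − 2P and Qs = 5P − 120.
Before the tax: set 181 − 2P = 5P − 120 → P* = $43, Q* = 95.
With the tax collected from sellers, supply shifts: Qs = 5(P − 24.5) − 120.
Solving gives Q = 60 with consumers paying $60.5 and sellers receiving $36 (the $24.5 wedge).
Burden on consumers: $17.5; on sellers: $7. (They sum to $24.5.)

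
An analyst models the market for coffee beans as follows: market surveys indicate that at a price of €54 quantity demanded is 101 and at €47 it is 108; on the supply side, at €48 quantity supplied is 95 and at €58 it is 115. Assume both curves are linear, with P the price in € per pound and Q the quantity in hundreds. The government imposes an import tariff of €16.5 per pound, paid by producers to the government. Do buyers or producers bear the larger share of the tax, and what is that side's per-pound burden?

Demand slope: (108 − 101)/(47 − 54) = -1, so Qd = 155 − P.
Supply slope: (115 − 95)/(58 − 48) = 2, so Qs = 2P − 1.
Before the tax: set 155 − P = 2P − 1 → P* = €52, Q* = 103.
With the tax collected from producers, supply shifts: Qs = 2(P − 16.5) − 1.
New equilibrium: buyers pay €63, producers receive €46.5, Q = 92. (Wedge: Pb − Ps = 16.5.)
Per-pound burden: buyers €11, producers €5.5.
Buyers take the larger share because demand is less price-elastic here (demand slope 1 vs supply slope 2).
The less price-elastic side of the market bears the larger share of a per-unit tax.

Buyers bear the larger share: €11 per pound.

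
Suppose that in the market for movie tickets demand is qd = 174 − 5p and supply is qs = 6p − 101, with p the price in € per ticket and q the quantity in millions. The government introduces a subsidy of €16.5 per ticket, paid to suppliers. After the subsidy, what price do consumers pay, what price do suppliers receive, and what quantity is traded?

Consumers pay €16; suppliers receive €32.5; quantity = 94.

Without the subsidy, 174 − 5p = 6p − 101 gives 11p = 275, so p* = €25 and q* = 49.
With a per-unit subsidy paid to suppliers, each receives p + 16.5 per unit sold, so supply becomes qs = 6(p + 16.5) − 101.
Solving gives q = 94 with consumers paying €16 and suppliers receiving €32.5 (the €16.5 wedge).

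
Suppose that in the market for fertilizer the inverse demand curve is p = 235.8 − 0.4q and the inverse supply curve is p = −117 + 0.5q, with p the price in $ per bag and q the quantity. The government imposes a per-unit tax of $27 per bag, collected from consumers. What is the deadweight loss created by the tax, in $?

Deadweight loss = $405.

Rewrite in direct form: qd = 589.5 − 2.5p and qs = 2p + 234.
Without the tax, 589.5 − 2.5p = 2p + 234 gives 4.5p = 355.5, so p* = $79 and q* = 392.
With the tax collected from consumers, demand (in seller-price terms) shifts: qd = 589.5 − 2.5(p + 27).
Solving gives q = 362 with consumers paying $91 and producers receiving $64 (the $27 wedge).
Quantity falls by |ΔQ| = |392 − 362| = 30.
DWL = ½ · t · |ΔQ| = ½ · 27 · 30 = $405.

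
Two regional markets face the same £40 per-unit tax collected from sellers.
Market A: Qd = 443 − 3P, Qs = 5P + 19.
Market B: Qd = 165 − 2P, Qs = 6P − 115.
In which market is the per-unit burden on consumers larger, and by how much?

Market A: pre-tax P* = £53, Q* = 284; post-tax Q = 209; per-unit burden on consumers = £25.
Market B: pre-tax P* = £35, Q* = 95; post-tax Q = 35; per-unit burden on consumers = £30.
Difference: £25 vs £30 → market B is larger by £5.

Market B, by £5.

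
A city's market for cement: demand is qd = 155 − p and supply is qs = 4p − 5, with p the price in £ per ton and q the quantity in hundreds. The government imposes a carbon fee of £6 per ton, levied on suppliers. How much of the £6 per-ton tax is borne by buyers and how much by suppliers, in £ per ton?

Without the tax, 155 − p = 4p − 5 gives 5p = 160, so p* = £32 and q* = 123.
With the tax collected from suppliers, supply shifts: qs = 4(p − 6) − 5.
Solving gives q = 118.2 with buyers paying £36.8 and suppliers receiving £30.8 (the £6 wedge).
Burden on buyers: £4.8; on suppliers: £1.2. (They sum to £6.)

Buyers bear £4.8 per ton; suppliers bear £1.2 per ton.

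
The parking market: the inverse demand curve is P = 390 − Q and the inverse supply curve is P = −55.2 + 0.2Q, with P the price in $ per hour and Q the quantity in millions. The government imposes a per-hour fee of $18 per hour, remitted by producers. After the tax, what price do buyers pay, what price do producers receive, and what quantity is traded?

Rewrite in direct form: Qd = 390 − P and Qs = 5P + 276.
Before the tax: set 390 − P = 5P + 276 → P* = $19, Q* = 371.
With the tax collected from producers, supply shifts: Qs = 5(P − 18) + 276.
New equilibrium: buyers pay $34, producers receive $16, Q = 356. (Wedge: Pb − Ps = 18.)

Buyers pay $34; producers receive $16; quantity = 356.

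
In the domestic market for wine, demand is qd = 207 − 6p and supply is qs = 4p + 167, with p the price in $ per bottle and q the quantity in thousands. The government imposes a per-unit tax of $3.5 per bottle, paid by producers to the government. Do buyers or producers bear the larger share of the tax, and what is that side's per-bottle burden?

Before the tax: set 207 − 6p = 4p + 167 → p* = $4, q* = 183.
With the tax collected from producers, supply shifts: qs = 4(p − 3.5) + 167.
Solving gives q = 174.6 with buyers paying $5.4 and producers receiving $1.9 (the $3.5 wedge).
Per-bottle burden: buyers $1.4, producers $2.1.
Producers take the larger share because supply is less price-elastic here (demand slope 6 vs supply slope 4).
The less price-elastic side of the market bears the larger share of a per-unit tax.

Producers bear the larger share: $2.1 per bottle.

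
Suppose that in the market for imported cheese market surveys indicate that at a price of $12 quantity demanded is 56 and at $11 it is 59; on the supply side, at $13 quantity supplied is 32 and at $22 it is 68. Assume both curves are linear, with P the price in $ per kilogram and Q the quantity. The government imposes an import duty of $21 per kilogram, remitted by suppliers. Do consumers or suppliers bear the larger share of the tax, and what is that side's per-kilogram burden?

Demand slope: (59 − 56)/(11 − 12) = -3, so Qd = 92 − 3P.
Supply slope: (68 − 32)/(22 − 13) = 4, so Qs = 4P − 20.
Before the tax: set 92 − 3P = 4P − 20 → P* = $16, Q* = 44.
With the tax collected from suppliers, supply shifts: Qs = 4(P − 21) − 20.
Solving gives Q = 8 with consumers paying $28 and suppliers receiving $7 (the $21 wedge).
Per-kilogram burden: consumers $12, suppliers $9.
Consumers take the larger share because demand is less price-elastic here (demand slope 3 vs supply slope 4).

Consumers bear the larger share: $12 per kilogram.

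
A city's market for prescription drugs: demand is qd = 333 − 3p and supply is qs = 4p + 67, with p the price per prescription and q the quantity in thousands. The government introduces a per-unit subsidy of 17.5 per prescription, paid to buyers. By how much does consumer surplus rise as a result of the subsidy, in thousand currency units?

Consumer surplus rises by 2340 thousand.

Before the subsidy: set 333 − 3p = 4p + 67 → p* = 38, q* = 219.
With a per-unit subsidy paid to buyers, each effectively pays p − 17.5, so demand becomes qd = 333 − 3(p − 17.5).
Solving gives q = 249 with buyers paying 28 and sellers receiving 45.5 (the 17.5 wedge).
ΔCS is the trapezoid between Q = 249 and Q = 219 of height 10: ½ · (219 + 249) · 10 = 2340.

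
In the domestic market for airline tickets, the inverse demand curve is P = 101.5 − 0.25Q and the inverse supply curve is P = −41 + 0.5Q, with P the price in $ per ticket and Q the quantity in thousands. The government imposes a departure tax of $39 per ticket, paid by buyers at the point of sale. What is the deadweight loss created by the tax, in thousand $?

Deadweight loss = $1014 thousand.

Rewrite in direct form: Qd = 406 − 4P and Qs = 2P + 82.
Without the tax, 406 − 4P = 2P + 82 gives 6P = 324, so P* = $54 and Q* = 190.
With the tax collected from buyers, demand (in seller-price terms) shifts: Qd = 406 − 4(P + 39).
New equilibrium: buyers pay $67, suppliers receive $28, Q = 138. (Wedge: Pb − Ps = 39.)
Quantity falls by |ΔQ| = |190 − 138| = 52.
DWL = ½ · t · |ΔQ| = ½ · 39 · 52 = $1014.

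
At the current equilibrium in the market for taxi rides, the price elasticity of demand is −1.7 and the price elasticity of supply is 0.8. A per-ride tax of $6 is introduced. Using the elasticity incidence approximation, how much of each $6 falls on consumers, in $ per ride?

Incidence ratio: consumers' share ≈ εs / (εs + |εd|) = 0.8 / (0.8 + 1.7) = 0.32.
So consumers bear ≈ 0.32 × $6 = $1.92; sellers bear $4.08.

Consumers bear ≈ $1.92 per ride.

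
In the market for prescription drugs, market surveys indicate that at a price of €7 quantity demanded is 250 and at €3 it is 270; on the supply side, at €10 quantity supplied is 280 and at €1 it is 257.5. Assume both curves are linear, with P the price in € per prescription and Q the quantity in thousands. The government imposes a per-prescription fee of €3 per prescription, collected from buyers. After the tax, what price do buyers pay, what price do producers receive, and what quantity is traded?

Demand slope: (270 − 250)/(3 − 7) = -5, so Qd = 285 − 5P.
Supply slope: (257.5 − 280)/(1 − 10) = 2.5, so Qs = 2.5P + 255.
Before the tax: set 285 − 5P = 2.5P + 255 → P* = €4, Q* = 265.
With the tax collected from buyers, demand (in seller-price terms) shifts: Qd = 285 − 5(P + 3).
Solving gives Q = 260 with buyers paying €5 and producers receiving €2 (the €3 wedge).
The less price-elastic side of the market bears the larger share of a per-unit tax.

Buyers pay €5; producers receive €2; quantity = 260.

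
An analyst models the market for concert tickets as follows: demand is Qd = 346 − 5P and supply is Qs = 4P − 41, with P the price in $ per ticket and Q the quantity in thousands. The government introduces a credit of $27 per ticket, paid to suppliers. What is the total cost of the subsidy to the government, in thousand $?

Government outlay = $5157 thousand.

Without the subsidy, 346 − 5P = 4P − 41 gives 9P = 387, so P* = $43 and Q* = 131.
With a per-unit subsidy paid to suppliers, each receives P + 27 per unit sold, so supply becomes Qs = 4(P + 27) − 41.
Solving gives Q = 191 with consumers paying $31 and suppliers receiving $58 (the $27 wedge).
Outlay = t · Q = 27 · 191 = $5157.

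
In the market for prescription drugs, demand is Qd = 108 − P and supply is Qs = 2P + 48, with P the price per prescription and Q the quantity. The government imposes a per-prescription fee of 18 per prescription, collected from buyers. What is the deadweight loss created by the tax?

Deadweight loss = 108.

Before the tax: set 108 − P = 2P + 48 → P* = 20, Q* = 88.
With the tax collected from buyers, demand (in seller-price terms) shifts: Qd = 108 − (P + 18).
New equilibrium: buyers pay 32, suppliers receive 14, Q = 76. (Wedge: Pb − Ps = 18.)
Quantity falls by |ΔQ| = |88 − 76| = 12.
DWL = ½ · t · |ΔQ| = ½ · 18 · 12 = 108.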